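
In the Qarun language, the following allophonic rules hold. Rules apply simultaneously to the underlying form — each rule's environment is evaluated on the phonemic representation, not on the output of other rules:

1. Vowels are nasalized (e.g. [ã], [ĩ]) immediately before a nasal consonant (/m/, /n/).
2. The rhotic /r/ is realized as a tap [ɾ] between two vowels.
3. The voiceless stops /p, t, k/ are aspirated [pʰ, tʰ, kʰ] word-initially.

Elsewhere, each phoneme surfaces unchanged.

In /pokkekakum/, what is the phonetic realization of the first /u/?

[ũ]

/u/ (between /k/ and /m/) occurs before a nasal consonant → [ũ] by rule 1.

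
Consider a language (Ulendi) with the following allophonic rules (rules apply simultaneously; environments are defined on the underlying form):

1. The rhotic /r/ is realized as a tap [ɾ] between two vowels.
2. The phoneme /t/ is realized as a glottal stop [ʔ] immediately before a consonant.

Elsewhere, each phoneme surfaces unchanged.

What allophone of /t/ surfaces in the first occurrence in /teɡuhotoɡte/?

[t]

/t/ (word-initial) is in the target of rule 2 but the environment (immediately before a consonant) is not met → [t].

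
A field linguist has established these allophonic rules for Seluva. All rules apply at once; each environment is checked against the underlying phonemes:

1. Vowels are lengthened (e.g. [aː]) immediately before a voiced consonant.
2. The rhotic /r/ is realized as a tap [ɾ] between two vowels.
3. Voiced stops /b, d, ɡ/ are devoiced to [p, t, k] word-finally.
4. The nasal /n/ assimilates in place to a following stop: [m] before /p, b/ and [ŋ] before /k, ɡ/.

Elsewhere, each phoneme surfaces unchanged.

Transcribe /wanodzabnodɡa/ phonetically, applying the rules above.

[waːnoːdzaːbnoːdɡa]

/w/ (word-initial) is unaffected → [w].
/a/ (between /w/ and /n/): before a voiced consonant, so rule 1 applies → [aː].
/n/ (between /a/ and /o/) fails the environment for rule 4, so it stays [n].
/o/ (between /n/ and /d/) occurs before a voiced consonant → [oː] by rule 1.
/d/ (between /o/ and /z/) is in the target of rule 3 but the environment (word-finally) is not met → [d].
/z/ stays [z].
/a/ — between /z/ and /b/, before a voiced consonant — surfaces as [aː] (rule 1).
/b/ (between /a/ and /n/) is in the target of rule 3 but the environment (word-finally) is not met → [b].
/n/ (between /b/ and /o/): rule 4 targets it, but not before a labial or velar stop → unchanged [n].
Rule 1 applies to /o/ (between /n/ and /d/: before a voiced consonant) → [oː].
/d/ — between /o/ and /ɡ/; rule 3 does not apply here → [d].
/ɡ/ (between /d/ and /a/) fails the environment for rule 3, so it stays [ɡ].
/a/ — word-final; rule 1 does not apply here → [a].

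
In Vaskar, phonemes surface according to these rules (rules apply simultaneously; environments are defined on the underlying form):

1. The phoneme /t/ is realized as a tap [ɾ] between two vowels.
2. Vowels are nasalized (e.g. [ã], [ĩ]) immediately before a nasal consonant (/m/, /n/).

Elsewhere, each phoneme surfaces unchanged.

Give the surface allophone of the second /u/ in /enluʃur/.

/u/ (between /ʃ/ and /r/) fails the environment for rule 2, so it stays [u].

[u]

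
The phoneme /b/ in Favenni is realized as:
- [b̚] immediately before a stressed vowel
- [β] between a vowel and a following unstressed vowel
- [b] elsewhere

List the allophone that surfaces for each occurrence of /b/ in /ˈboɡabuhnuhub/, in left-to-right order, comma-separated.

Occurrence 1 (position 1): immediately before a stressed vowel → [b̚].
Occurrence 2 (position 5): between a vowel and a following unstressed vowel → [β].
Occurrence 3 (position 12): no conditioning environment matches → elsewhere allophone [b].

[b̚], [β], [b]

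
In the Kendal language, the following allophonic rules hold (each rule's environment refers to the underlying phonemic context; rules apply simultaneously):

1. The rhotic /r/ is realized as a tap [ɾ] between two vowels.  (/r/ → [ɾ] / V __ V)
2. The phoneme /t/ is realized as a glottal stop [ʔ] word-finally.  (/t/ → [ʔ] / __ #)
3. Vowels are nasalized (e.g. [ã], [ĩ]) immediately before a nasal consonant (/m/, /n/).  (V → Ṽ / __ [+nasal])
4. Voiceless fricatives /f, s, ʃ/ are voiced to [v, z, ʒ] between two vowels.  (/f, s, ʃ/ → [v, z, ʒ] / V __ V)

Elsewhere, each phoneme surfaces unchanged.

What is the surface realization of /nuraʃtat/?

/n/ (word-initial) is unaffected → [n].
/u/ (between /n/ and /r/): rule 3 targets it, but not before a nasal consonant → unchanged [u].
/r/ (between /u/ and /a/) occurs between two vowels → [ɾ] by rule 1.
/a/ (between /r/ and /ʃ/) is in the target of rule 3 but the environment (before a nasal consonant) is not met → [a].
/ʃ/ (between /a/ and /t/) fails the environment for rule 4, so it stays [ʃ].
/t/ (between /ʃ/ and /a/): rule 2 targets it, but not word-finally → unchanged [t].
/a/ (between /t/ and /t/) fails the environment for rule 3, so it stays [a].
/t/ meets the environment for rule 2 (word-finally) → [ʔ].

[nuɾaʃtaʔ]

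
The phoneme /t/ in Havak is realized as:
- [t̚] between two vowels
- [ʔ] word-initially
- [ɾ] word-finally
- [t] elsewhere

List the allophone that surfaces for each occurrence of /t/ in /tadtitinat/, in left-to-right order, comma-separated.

[ʔ], [t], [t̚], [ɾ]

Occurrence 1 (position 1): word-initially → [ʔ].
Occurrence 2 (position 4): no conditioning environment matches → elsewhere allophone [t].
Occurrence 3 (position 6): between two vowels → [t̚].
Occurrence 4 (position 10): word-finally → [ɾ].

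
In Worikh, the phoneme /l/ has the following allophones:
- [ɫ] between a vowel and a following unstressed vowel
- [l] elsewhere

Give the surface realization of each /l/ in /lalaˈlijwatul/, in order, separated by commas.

[l], [ɫ], [l], [l]

Occurrence 1 (position 1): no conditioning environment matches → elsewhere allophone [l].
Occurrence 2 (position 3): between a vowel and a following unstressed vowel → [ɫ].
Occurrence 3 (position 5): no conditioning environment matches → elsewhere allophone [l].
Occurrence 4 (position 12): no conditioning environment matches → elsewhere allophone [l].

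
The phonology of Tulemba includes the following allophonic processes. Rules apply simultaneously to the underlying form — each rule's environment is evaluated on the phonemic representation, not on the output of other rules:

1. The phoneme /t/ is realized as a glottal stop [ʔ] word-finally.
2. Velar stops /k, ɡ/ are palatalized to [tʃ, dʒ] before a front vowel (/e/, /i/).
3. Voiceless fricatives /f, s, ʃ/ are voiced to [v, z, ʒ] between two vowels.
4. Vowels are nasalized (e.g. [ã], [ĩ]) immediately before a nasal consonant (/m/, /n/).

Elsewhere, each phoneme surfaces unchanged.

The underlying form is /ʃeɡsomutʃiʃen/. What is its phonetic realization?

[ʃeɡsõmutʃiʒẽn]

/ʃ/ — word-initial; rule 3 does not apply here → [ʃ].
/e/ (between /ʃ/ and /ɡ/) is in the target of rule 4 but the environment (before a nasal consonant) is not met → [e].
/ɡ/ (between /e/ and /s/) is in the target of rule 2 but the environment (before a front vowel) is not met → [ɡ].
/s/ (between /ɡ/ and /o/) is in the target of rule 3 but the environment (between two vowels) is not met → [s].
/o/ (between /s/ and /m/) occurs before a nasal consonant → [õ] by rule 4.
/m/ — not in any rule's target class → [m].
/u/ — between /m/ and /t/; rule 4 does not apply here → [u].
/t/ (between /u/ and /ʃ/): rule 1 targets it, but not word-finally → unchanged [t].
/ʃ/ (between /t/ and /i/): rule 3 targets it, but not between two vowels → unchanged [ʃ].
/i/ (between /ʃ/ and /ʃ/) fails the environment for rule 4, so it stays [i].
/ʃ/ meets the environment for rule 3 (between two vowels) → [ʒ].
/e/ (between /ʃ/ and /n/): before a nasal consonant, so rule 4 applies → [ẽ].
/n/ (word-final): no rule targets it → [n].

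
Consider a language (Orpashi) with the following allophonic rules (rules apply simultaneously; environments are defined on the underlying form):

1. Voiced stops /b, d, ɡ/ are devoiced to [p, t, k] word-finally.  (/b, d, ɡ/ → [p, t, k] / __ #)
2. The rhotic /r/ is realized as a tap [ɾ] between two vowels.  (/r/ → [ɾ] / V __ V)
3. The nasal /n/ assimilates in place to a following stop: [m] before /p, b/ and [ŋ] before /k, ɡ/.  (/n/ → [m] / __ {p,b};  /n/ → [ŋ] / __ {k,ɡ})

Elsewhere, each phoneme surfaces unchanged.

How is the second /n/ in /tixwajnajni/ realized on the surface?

[n]

/n/ — between /j/ and /i/; rule 3 does not apply here → [n].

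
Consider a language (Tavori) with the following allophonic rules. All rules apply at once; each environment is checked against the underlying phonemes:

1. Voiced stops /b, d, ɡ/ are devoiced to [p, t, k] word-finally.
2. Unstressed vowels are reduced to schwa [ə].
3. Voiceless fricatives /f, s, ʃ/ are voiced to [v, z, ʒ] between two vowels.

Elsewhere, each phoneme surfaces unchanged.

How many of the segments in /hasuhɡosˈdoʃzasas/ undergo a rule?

Segments that undergo a rule: /a/ → [ə] (rule 2); /s/ → [z] (rule 3); /u/ → [ə] (rule 2); /o/ → [ə] (rule 2); /a/ → [ə] (rule 2); /s/ → [z] (rule 3); /a/ → [ə] (rule 2).
All other segments surface unchanged.

7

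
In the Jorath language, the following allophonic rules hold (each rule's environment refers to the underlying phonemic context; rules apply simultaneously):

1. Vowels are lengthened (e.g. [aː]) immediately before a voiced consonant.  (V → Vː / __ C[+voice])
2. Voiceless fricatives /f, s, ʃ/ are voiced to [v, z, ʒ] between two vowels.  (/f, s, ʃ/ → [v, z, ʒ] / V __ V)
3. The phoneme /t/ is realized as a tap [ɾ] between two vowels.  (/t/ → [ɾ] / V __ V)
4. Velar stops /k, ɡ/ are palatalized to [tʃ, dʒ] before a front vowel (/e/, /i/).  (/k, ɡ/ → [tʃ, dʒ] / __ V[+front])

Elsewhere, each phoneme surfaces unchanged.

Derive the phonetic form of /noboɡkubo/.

Rule 1 applies to /o/ (between /n/ and /b/: before a voiced consonant) → [oː].
/o/ (between /b/ and /ɡ/) occurs before a voiced consonant → [oː] by rule 1.
/ɡ/ (between /o/ and /k/) fails the environment for rule 4, so it stays [ɡ].
/k/ — between /ɡ/ and /u/; rule 4 does not apply here → [k].
/u/ (between /k/ and /b/) occurs before a voiced consonant → [uː] by rule 1.
/o/ — word-final; rule 1 does not apply here → [o].

[noːboːɡkuːbo]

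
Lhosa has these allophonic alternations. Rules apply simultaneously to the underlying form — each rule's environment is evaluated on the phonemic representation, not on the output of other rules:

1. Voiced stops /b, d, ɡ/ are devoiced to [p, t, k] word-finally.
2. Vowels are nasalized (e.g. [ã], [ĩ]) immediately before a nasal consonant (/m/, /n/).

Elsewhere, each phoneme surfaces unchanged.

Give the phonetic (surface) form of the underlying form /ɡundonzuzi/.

[ɡũndõnzuzi]

/ɡ/ (word-initial) is in the target of rule 1 but the environment (word-finally) is not met → [ɡ].
/u/ (between /ɡ/ and /n/) occurs before a nasal consonant → [ũ] by rule 2.
/n/ — not in any rule's target class → [n].
/d/ (between /n/ and /o/): rule 1 targets it, but not word-finally → unchanged [d].
/o/ meets the environment for rule 2 (before a nasal consonant) → [õ].
/n/ (between /o/ and /z/) is unaffected → [n].
/z/ stays [z].
/u/ (between /z/ and /z/) is in the target of rule 2 but the environment (before a nasal consonant) is not met → [u].
/z/ — not in any rule's target class → [z].
/i/ (word-final): rule 2 targets it, but not before a nasal consonant → unchanged [i].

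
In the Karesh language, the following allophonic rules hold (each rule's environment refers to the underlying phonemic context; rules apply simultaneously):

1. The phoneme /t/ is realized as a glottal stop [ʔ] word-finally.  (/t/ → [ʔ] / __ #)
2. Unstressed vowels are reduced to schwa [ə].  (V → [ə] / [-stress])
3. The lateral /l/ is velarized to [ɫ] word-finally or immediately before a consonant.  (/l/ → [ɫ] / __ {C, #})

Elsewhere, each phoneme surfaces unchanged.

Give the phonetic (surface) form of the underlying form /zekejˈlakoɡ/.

/z/ stays [z].
/e/ (between /z/ and /k/) occurs in an unstressed syllable → [ə] by rule 2.
/k/ (between /e/ and /e/) is unaffected → [k].
/e/ — between /k/ and /j/, in an unstressed syllable — surfaces as [ə] (rule 2).
/j/ (between /e/ and /l/) is unaffected → [j].
/l/ (between /j/ and /a/): rule 3 targets it, but not word-finally or immediately before a consonant → unchanged [l].
/a/ (between /l/ and /k/) fails the environment for rule 2, so it stays [a].
/k/ (between /a/ and /o/) is unaffected → [k].
Rule 2 applies to /o/ (between /k/ and /ɡ/: in an unstressed syllable) → [ə].
/ɡ/ stays [ɡ].

[zəkəjˈlakəɡ]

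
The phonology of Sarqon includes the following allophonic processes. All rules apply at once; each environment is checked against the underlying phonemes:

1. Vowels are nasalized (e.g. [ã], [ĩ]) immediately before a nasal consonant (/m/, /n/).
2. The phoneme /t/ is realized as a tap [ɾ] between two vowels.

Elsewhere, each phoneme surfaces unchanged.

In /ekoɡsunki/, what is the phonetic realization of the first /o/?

/o/ — between /k/ and /ɡ/; rule 1 does not apply here → [o].

[o]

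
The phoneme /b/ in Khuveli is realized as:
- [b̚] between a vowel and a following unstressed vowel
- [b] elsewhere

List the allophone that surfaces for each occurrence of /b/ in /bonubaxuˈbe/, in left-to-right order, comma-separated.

Occurrence 1 (position 1): no conditioning environment matches → elsewhere allophone [b].
Occurrence 2 (position 5): between a vowel and a following unstressed vowel → [b̚].
Occurrence 3 (position 9): no conditioning environment matches → elsewhere allophone [b].

[b], [b̚], [b]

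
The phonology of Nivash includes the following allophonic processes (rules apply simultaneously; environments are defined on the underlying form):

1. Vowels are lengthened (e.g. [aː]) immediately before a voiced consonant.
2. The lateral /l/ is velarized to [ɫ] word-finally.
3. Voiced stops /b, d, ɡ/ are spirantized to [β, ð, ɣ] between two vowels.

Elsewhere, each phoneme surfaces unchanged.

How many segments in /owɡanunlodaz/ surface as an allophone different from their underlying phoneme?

Segments that undergo a rule: /o/ → [oː] (rule 1); /a/ → [aː] (rule 1); /u/ → [uː] (rule 1); /o/ → [oː] (rule 1); /d/ → [ð] (rule 3); /a/ → [aː] (rule 1).
All other segments surface unchanged.

6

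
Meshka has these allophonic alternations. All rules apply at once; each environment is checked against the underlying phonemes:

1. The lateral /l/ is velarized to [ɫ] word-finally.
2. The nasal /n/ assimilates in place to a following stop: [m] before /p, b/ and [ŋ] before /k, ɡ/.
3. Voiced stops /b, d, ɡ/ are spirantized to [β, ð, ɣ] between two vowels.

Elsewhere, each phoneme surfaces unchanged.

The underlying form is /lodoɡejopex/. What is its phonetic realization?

[loðoɣejopex]

/l/ (word-initial) fails the environment for rule 1, so it stays [l].
/o/ — not in any rule's target class → [o].
/d/ — between /o/ and /o/, between two vowels — surfaces as [ð] (rule 3).
/o/ — not in any rule's target class → [o].
/ɡ/ (between /o/ and /e/): between two vowels, so rule 3 applies → [ɣ].
/e/ stays [e].
/j/ (between /e/ and /o/) is unaffected → [j].
/o/ (between /j/ and /p/) is unaffected → [o].
/p/ — not in any rule's target class → [p].
/e/ — not in any rule's target class → [e].
/x/ — not in any rule's target class → [x].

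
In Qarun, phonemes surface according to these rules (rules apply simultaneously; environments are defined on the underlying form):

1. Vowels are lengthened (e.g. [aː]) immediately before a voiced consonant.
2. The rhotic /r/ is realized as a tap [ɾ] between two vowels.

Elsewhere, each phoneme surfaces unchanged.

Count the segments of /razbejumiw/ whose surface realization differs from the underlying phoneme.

4

Segments that undergo a rule: /a/ → [aː] (rule 1); /e/ → [eː] (rule 1); /u/ → [uː] (rule 1); /i/ → [iː] (rule 1).
All other segments surface unchanged.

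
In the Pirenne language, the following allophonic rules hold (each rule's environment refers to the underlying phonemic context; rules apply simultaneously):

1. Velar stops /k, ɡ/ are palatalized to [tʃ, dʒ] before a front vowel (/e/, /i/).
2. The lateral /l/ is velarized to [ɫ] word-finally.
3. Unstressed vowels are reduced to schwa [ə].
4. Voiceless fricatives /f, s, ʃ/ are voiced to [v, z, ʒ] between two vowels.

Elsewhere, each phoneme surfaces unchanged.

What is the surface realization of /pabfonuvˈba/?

[pəbfənəvˈba]

/a/ meets the environment for rule 3 (in an unstressed syllable) → [ə].
/f/ — between /b/ and /o/; rule 4 does not apply here → [f].
/o/ — between /f/ and /n/, in an unstressed syllable — surfaces as [ə] (rule 3).
Rule 3 applies to /u/ (between /n/ and /v/: in an unstressed syllable) → [ə].
/a/ (word-final): rule 3 targets it, but not in an unstressed syllable → unchanged [a].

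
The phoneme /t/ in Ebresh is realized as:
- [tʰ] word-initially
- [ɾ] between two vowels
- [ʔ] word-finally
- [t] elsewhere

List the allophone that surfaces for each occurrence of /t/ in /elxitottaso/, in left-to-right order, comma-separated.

Occurrence 1 (position 5): between two vowels → [ɾ].
Occurrence 2 (position 7): no conditioning environment matches → elsewhere allophone [t].
Occurrence 3 (position 8): no conditioning environment matches → elsewhere allophone [t].

[ɾ], [t], [t]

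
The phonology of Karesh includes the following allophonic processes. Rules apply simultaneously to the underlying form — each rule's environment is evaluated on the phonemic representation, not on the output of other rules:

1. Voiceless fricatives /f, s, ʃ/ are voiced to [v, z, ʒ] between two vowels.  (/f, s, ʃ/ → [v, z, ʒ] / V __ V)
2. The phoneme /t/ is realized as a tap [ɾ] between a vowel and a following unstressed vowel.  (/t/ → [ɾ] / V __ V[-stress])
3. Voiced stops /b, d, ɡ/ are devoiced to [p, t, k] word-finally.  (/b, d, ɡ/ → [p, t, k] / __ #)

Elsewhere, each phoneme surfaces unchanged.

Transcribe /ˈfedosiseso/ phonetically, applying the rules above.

[ˈfedozizezo]

/f/ — word-initial; rule 1 does not apply here → [f].
/e/ stays [e].
/d/ (between /e/ and /o/) is in the target of rule 3 but the environment (word-finally) is not met → [d].
/o/ (between /d/ and /s/): no rule targets it → [o].
/s/ — between /o/ and /i/, between two vowels — surfaces as [z] (rule 1).
/i/ stays [i].
/s/ — between /i/ and /e/, between two vowels — surfaces as [z] (rule 1).
/e/ stays [e].
/s/ (between /e/ and /o/): between two vowels, so rule 1 applies → [z].
/o/ — not in any rule's target class → [o].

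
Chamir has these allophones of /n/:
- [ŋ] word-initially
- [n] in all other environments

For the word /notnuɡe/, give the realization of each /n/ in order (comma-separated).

[ŋ], [n]

Occurrence 1 (position 1): word-initially → [ŋ].
Occurrence 2 (position 4): no conditioning environment matches → elsewhere allophone [n].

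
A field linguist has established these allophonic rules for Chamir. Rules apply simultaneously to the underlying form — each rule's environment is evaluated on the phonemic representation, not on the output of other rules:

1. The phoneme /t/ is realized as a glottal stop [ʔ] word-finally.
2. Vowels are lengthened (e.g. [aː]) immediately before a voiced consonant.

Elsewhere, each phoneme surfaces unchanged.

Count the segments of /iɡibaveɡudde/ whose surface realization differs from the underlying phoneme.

Segments that undergo a rule: /i/ → [iː] (rule 2); /i/ → [iː] (rule 2); /a/ → [aː] (rule 2); /e/ → [eː] (rule 2); /u/ → [uː] (rule 2).
All other segments surface unchanged.

5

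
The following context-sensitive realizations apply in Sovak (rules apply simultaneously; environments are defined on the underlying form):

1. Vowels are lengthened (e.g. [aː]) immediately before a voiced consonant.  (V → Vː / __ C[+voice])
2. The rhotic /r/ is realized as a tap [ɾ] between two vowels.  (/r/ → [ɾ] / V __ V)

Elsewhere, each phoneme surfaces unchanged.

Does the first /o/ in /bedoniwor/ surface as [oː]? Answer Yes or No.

Yes

/o/ meets the environment for rule 1 (before a voiced consonant) → [oː].
The actual realization is [oː], which matches [oː].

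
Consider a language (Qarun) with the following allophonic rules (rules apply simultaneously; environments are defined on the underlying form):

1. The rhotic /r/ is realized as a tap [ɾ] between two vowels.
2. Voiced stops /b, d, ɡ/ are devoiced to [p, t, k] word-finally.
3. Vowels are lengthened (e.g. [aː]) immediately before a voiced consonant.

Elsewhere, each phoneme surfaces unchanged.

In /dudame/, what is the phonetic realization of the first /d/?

[d]

/d/ (word-initial) fails the environment for rule 2, so it stays [d].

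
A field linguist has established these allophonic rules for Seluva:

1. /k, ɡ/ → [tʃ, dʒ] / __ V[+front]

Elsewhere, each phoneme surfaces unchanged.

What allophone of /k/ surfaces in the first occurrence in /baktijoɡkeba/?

/k/ (between /a/ and /t/) is in the target of rule 1 but the environment (before a front vowel) is not met → [k].

[k]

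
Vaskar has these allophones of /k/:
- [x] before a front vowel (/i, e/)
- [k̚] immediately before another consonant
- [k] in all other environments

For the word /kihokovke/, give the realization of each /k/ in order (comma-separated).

Occurrence 1 (position 1): before a front vowel (/i, e/) → [x].
Occurrence 2 (position 5): no conditioning environment matches → elsewhere allophone [k].
Occurrence 3 (position 8): before a front vowel (/i, e/) → [x].

[x], [k], [x]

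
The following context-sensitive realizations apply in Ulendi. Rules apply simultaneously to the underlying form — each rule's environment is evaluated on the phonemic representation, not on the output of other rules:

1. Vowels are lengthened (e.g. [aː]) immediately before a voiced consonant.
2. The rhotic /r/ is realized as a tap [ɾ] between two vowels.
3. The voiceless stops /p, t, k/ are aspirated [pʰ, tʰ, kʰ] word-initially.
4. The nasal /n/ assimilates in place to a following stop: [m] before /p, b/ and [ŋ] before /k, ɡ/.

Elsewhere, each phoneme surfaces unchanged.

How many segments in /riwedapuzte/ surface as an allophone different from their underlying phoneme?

3

Segments that undergo a rule: /i/ → [iː] (rule 1); /e/ → [eː] (rule 1); /u/ → [uː] (rule 1).
All other segments surface unchanged.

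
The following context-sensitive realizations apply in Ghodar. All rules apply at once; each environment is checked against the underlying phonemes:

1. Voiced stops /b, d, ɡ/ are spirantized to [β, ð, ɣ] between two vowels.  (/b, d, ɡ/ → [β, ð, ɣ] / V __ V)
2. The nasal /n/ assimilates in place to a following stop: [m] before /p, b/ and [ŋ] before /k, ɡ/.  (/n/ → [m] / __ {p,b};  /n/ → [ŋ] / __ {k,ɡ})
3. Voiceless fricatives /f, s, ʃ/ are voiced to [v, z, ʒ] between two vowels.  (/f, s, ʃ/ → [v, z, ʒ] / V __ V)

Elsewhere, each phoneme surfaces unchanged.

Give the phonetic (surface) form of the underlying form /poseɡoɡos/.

[pozeɣoɣos]

/p/ (word-initial) is unaffected → [p].
/o/ (between /p/ and /s/): no rule targets it → [o].
/s/ meets the environment for rule 3 (between two vowels) → [z].
/e/ — not in any rule's target class → [e].
/ɡ/ meets the environment for rule 1 (between two vowels) → [ɣ].
/o/ (between /ɡ/ and /ɡ/) is unaffected → [o].
/ɡ/ (between /o/ and /o/) occurs between two vowels → [ɣ] by rule 1.
/o/ (between /ɡ/ and /s/) is unaffected → [o].
/s/ (word-final) fails the environment for rule 3, so it stays [s].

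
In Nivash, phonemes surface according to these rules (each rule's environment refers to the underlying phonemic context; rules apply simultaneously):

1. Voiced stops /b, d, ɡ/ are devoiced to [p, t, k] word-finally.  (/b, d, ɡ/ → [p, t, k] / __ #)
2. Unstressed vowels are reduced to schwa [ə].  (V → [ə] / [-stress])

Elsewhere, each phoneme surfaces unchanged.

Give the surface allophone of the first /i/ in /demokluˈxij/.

[i]

/i/ (between /x/ and /j/) fails the environment for rule 2, so it stays [i].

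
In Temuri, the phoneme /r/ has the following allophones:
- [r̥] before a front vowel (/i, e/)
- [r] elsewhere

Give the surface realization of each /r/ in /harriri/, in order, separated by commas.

[r], [r̥], [r̥]

Occurrence 1 (position 3): no conditioning environment matches → elsewhere allophone [r].
Occurrence 2 (position 4): before a front vowel (/i, e/) → [r̥].
Occurrence 3 (position 6): before a front vowel (/i, e/) → [r̥].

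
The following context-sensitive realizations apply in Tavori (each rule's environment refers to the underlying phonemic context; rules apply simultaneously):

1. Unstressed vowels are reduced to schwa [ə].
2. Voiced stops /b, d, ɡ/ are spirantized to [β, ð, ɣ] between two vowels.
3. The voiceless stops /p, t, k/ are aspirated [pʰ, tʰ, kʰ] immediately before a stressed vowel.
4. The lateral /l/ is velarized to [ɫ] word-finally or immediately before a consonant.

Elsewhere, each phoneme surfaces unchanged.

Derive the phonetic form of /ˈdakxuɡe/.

[ˈdakxəɣə]

/d/ (word-initial) is in the target of rule 2 but the environment (between two vowels) is not met → [d].
/a/ (between /d/ and /k/): rule 1 targets it, but not in an unstressed syllable → unchanged [a].
/k/ (between /a/ and /x/) fails the environment for rule 3, so it stays [k].
/x/ stays [x].
/u/ — between /x/ and /ɡ/, in an unstressed syllable — surfaces as [ə] (rule 1).
/ɡ/ meets the environment for rule 2 (between two vowels) → [ɣ].
/e/ — word-final, in an unstressed syllable — surfaces as [ə] (rule 1).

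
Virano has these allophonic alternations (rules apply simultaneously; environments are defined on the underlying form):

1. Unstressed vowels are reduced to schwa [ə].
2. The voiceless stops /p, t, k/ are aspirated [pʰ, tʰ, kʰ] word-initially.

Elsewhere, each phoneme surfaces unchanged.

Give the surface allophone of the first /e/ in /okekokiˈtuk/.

Rule 1 applies to /e/ (between /k/ and /k/: in an unstressed syllable) → [ə].

[ə]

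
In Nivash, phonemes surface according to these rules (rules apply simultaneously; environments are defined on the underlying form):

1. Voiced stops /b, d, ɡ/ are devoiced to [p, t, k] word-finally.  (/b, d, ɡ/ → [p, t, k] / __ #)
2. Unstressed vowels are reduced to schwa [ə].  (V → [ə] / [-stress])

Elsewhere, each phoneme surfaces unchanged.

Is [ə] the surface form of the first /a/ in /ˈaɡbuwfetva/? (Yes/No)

/a/ (word-initial) is in the target of rule 2 but the environment (in an unstressed syllable) is not met → [a].
The actual realization is [a], not [ə].

No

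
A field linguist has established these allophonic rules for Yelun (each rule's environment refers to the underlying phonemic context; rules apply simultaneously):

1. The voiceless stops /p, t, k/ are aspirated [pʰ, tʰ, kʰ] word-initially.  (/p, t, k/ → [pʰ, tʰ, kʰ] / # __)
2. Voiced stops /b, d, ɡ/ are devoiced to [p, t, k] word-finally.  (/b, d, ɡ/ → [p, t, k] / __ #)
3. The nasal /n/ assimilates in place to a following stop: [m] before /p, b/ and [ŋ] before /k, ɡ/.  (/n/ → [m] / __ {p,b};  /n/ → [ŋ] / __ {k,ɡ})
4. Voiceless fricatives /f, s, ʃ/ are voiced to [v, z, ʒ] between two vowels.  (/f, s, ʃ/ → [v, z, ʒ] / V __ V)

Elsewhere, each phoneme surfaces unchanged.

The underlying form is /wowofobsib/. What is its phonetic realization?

[wowovobsip]

/w/ (word-initial) is unaffected → [w].
/o/ stays [o].
/w/ stays [w].
/o/ — not in any rule's target class → [o].
Rule 4 applies to /f/ (between /o/ and /o/: between two vowels) → [v].
/o/ (between /f/ and /b/): no rule targets it → [o].
/b/ — between /o/ and /s/; rule 2 does not apply here → [b].
/s/ — between /b/ and /i/; rule 4 does not apply here → [s].
/i/ (between /s/ and /b/): no rule targets it → [i].
/b/ (word-final) occurs word-finally → [p] by rule 2.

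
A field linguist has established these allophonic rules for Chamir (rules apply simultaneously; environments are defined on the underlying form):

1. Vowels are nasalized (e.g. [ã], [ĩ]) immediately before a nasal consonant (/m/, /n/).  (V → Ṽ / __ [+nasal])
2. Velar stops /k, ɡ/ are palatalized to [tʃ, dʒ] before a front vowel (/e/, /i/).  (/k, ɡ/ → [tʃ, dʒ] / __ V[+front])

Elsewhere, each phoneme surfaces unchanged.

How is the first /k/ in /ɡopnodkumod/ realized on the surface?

[k]

/k/ (between /d/ and /u/): rule 2 targets it, but not before a front vowel → unchanged [k].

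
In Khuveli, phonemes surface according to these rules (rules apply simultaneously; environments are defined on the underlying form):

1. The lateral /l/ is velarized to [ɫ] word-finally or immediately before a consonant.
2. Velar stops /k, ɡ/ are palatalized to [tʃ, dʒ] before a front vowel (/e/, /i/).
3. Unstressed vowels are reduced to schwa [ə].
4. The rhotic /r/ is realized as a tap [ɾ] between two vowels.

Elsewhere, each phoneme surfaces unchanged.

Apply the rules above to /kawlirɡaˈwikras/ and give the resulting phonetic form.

/k/ (word-initial) is in the target of rule 2 but the environment (before a front vowel) is not met → [k].
Rule 3 applies to /a/ (between /k/ and /w/: in an unstressed syllable) → [ə].
/w/ stays [w].
/l/ (between /w/ and /i/): rule 1 targets it, but not word-finally or immediately before a consonant → unchanged [l].
/i/ — between /l/ and /r/, in an unstressed syllable — surfaces as [ə] (rule 3).
/r/ (between /i/ and /ɡ/): rule 4 targets it, but not between two vowels → unchanged [r].
/ɡ/ (between /r/ and /a/) fails the environment for rule 2, so it stays [ɡ].
Rule 3 applies to /a/ (between /ɡ/ and /w/: in an unstressed syllable) → [ə].
/w/ (between /a/ and /i/) is unaffected → [w].
/i/ (between /w/ and /k/): rule 3 targets it, but not in an unstressed syllable → unchanged [i].
/k/ (between /i/ and /r/) fails the environment for rule 2, so it stays [k].
/r/ (between /k/ and /a/) is in the target of rule 4 but the environment (between two vowels) is not met → [r].
Rule 3 applies to /a/ (between /r/ and /s/: in an unstressed syllable) → [ə].
/s/ (word-final) is unaffected → [s].

[kəwlərɡəˈwikrəs]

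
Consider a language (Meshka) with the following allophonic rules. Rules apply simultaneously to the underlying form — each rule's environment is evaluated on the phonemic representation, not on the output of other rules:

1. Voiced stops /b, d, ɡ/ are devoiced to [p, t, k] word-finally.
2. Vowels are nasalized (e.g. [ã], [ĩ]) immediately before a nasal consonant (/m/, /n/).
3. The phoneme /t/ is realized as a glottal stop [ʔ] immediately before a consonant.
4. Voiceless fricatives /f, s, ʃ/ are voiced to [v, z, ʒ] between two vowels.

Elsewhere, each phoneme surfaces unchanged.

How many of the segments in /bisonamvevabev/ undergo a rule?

3

Segments that undergo a rule: /s/ → [z] (rule 4); /o/ → [õ] (rule 2); /a/ → [ã] (rule 2).
All other segments surface unchanged.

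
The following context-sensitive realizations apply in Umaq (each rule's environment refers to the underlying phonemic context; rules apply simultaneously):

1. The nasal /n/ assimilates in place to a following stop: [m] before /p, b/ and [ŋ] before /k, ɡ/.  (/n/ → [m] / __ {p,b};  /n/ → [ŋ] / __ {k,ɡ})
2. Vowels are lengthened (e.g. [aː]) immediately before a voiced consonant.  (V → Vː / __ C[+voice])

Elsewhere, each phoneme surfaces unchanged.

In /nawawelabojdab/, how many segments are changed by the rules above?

Segments that undergo a rule: /a/ → [aː] (rule 2); /a/ → [aː] (rule 2); /e/ → [eː] (rule 2); /a/ → [aː] (rule 2); /o/ → [oː] (rule 2); /a/ → [aː] (rule 2).
All other segments surface unchanged.

6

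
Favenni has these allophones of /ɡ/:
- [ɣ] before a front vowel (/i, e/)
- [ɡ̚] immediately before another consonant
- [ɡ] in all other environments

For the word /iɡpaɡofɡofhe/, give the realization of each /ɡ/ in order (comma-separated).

Occurrence 1 (position 2): immediately before another consonant → [ɡ̚].
Occurrence 2 (position 5): no conditioning environment matches → elsewhere allophone [ɡ].
Occurrence 3 (position 8): no conditioning environment matches → elsewhere allophone [ɡ].

[ɡ̚], [ɡ], [ɡ]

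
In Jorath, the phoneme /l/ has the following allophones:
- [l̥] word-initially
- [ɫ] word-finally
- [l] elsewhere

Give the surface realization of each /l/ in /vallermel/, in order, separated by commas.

[l], [l], [ɫ]

Occurrence 1 (position 3): no conditioning environment matches → elsewhere allophone [l].
Occurrence 2 (position 4): no conditioning environment matches → elsewhere allophone [l].
Occurrence 3 (position 9): word-finally → [ɫ].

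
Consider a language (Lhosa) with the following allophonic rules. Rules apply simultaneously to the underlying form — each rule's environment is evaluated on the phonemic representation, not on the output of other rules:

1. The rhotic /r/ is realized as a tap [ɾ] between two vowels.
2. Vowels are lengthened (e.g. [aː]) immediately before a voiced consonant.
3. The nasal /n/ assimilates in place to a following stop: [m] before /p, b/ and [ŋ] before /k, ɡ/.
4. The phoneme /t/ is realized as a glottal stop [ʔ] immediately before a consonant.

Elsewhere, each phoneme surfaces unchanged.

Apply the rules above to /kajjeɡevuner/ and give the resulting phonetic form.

/a/ — between /k/ and /j/, before a voiced consonant — surfaces as [aː] (rule 2).
/e/ (between /j/ and /ɡ/) occurs before a voiced consonant → [eː] by rule 2.
/e/ — between /ɡ/ and /v/, before a voiced consonant — surfaces as [eː] (rule 2).
/u/ meets the environment for rule 2 (before a voiced consonant) → [uː].
/n/ (between /u/ and /e/) is in the target of rule 3 but the environment (before a labial or velar stop) is not met → [n].
Rule 2 applies to /e/ (between /n/ and /r/: before a voiced consonant) → [eː].
/r/ (word-final) is in the target of rule 1 but the environment (between two vowels) is not met → [r].

[kaːjjeːɡeːvuːneːr]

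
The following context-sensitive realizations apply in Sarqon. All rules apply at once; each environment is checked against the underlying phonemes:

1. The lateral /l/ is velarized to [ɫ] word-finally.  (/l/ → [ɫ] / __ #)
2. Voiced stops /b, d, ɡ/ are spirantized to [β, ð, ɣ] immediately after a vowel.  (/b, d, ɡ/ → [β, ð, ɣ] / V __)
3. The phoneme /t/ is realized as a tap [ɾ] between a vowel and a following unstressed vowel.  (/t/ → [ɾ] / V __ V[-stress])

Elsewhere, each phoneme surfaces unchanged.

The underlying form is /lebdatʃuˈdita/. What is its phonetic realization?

[leβdatʃuˈðiɾa]

/l/ (word-initial) fails the environment for rule 1, so it stays [l].
/b/ — between /e/ and /d/, immediately after a vowel — surfaces as [β] (rule 2).
/d/ (between /b/ and /a/): rule 2 targets it, but not immediately after a vowel → unchanged [d].
/t/ (between /a/ and /ʃ/) is in the target of rule 3 but the environment (between a vowel and a following unstressed vowel) is not met → [t].
/d/ (between /u/ and /i/): immediately after a vowel, so rule 2 applies → [ð].
/t/ (between /i/ and /a/): between a vowel and a following unstressed vowel, so rule 3 applies → [ɾ].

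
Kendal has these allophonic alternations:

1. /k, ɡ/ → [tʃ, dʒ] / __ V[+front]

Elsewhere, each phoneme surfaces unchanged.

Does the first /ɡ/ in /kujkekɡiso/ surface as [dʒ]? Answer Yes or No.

Yes

Rule 1 applies to /ɡ/ (between /k/ and /i/: before a front vowel) → [dʒ].
The actual realization is [dʒ], which matches [dʒ].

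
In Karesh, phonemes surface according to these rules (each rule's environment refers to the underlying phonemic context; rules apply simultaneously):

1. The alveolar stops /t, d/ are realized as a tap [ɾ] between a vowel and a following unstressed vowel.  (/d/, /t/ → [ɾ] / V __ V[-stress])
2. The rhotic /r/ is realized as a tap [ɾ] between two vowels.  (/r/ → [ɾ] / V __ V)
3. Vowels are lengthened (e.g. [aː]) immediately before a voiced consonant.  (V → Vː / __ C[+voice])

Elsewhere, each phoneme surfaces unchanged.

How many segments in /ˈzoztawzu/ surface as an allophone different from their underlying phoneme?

2

Segments that undergo a rule: /o/ → [oː] (rule 3); /a/ → [aː] (rule 3).
All other segments surface unchanged.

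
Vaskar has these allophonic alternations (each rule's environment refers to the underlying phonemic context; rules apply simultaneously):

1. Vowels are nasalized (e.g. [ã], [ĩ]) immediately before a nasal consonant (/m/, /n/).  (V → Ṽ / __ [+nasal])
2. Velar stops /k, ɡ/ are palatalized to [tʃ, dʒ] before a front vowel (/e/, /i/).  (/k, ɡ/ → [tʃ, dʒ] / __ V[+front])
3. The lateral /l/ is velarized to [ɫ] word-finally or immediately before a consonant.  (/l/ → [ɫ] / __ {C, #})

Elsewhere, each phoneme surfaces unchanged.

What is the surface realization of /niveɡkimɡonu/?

/i/ (between /n/ and /v/): rule 1 targets it, but not before a nasal consonant → unchanged [i].
/e/ (between /v/ and /ɡ/) fails the environment for rule 1, so it stays [e].
/ɡ/ (between /e/ and /k/) is in the target of rule 2 but the environment (before a front vowel) is not met → [ɡ].
/k/ meets the environment for rule 2 (before a front vowel) → [tʃ].
/i/ (between /k/ and /m/): before a nasal consonant, so rule 1 applies → [ĩ].
/ɡ/ — between /m/ and /o/; rule 2 does not apply here → [ɡ].
/o/ (between /ɡ/ and /n/) occurs before a nasal consonant → [õ] by rule 1.
/u/ (word-final): rule 1 targets it, but not before a nasal consonant → unchanged [u].

[niveɡtʃĩmɡõnu]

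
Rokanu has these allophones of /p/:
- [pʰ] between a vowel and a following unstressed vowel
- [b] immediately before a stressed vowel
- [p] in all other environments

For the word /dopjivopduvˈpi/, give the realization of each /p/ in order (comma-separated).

[p], [p], [b]

Occurrence 1 (position 3): no conditioning environment matches → elsewhere allophone [p].
Occurrence 2 (position 8): no conditioning environment matches → elsewhere allophone [p].
Occurrence 3 (position 12): immediately before a stressed vowel → [b].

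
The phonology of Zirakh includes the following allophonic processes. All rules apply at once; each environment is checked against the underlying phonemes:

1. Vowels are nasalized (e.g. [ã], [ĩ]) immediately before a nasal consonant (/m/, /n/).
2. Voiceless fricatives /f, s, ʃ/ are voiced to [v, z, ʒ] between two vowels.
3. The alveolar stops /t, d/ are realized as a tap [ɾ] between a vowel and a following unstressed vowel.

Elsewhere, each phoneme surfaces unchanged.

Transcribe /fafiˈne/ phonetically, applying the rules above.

[favĩˈne]

/f/ (word-initial) is in the target of rule 2 but the environment (between two vowels) is not met → [f].
/a/ (between /f/ and /f/): rule 1 targets it, but not before a nasal consonant → unchanged [a].
/f/ — between /a/ and /i/, between two vowels — surfaces as [v] (rule 2).
/i/ (between /f/ and /n/) occurs before a nasal consonant → [ĩ] by rule 1.
/n/ — not in any rule's target class → [n].
/e/ (word-final) fails the environment for rule 1, so it stays [e].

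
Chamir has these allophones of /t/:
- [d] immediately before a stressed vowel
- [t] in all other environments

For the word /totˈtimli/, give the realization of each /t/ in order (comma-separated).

Occurrence 1 (position 1): no conditioning environment matches → elsewhere allophone [t].
Occurrence 2 (position 3): no conditioning environment matches → elsewhere allophone [t].
Occurrence 3 (position 4): immediately before a stressed vowel → [d].

[t], [t], [d]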